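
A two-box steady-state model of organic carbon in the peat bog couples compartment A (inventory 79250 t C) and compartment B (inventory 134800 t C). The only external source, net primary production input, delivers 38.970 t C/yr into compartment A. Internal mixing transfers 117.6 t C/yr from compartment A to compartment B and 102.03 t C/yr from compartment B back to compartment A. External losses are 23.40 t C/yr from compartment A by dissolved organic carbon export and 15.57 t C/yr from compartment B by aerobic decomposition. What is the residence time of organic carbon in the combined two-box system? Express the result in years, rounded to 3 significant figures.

Residence time in the combined system uses the total inventory and the total *external* removal — internal exchanges between the two boxes cancel.
M_total = 79250 + 134800 = 214050 t C.
ΣF_external_out = 23.40 + 15.57 = 38.970 t C/yr.
τ = M_total / ΣF_ext = 214050 / 38.970 = 5493 yr.

5490 yr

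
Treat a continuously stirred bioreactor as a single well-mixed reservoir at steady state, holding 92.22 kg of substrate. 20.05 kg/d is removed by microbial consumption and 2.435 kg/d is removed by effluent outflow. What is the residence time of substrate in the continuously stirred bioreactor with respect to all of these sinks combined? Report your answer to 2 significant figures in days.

Total removal flux = 20.05 + 2.435 = 22.485 kg/d.
τ = M / ΣF_out = 92.22 / 22.485 = 4.101 d.

4.1 d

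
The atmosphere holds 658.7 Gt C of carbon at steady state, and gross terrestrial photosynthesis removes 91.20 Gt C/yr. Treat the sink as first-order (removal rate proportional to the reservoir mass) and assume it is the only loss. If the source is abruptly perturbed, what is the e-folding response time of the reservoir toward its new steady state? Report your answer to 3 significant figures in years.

For a linear reservoir the response time equals the residence time τ = M/F.
τ = 658.7 / 91.20 = 7.223 yr.

7.22 yr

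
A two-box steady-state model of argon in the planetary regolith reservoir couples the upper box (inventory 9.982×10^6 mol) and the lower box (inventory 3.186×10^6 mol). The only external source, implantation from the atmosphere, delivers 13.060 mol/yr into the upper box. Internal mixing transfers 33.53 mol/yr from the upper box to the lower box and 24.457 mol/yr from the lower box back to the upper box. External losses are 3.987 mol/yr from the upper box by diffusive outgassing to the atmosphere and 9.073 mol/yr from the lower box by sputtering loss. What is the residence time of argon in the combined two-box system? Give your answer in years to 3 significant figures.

For the system as a whole, the A↔B exchange is internal and contributes nothing to the throughput; only the external sinks remove mass.
M_total = 9.982×10^6 + 3.186×10^6 = 1.3168×10^7 mol.
ΣF_external_out = 3.987 + 9.073 = 13.060 mol/yr.
τ = M_total / ΣF_ext = 1.3168×10^7 / 13.060 = 1.008×10^6 yr.

1.01×10^6 yr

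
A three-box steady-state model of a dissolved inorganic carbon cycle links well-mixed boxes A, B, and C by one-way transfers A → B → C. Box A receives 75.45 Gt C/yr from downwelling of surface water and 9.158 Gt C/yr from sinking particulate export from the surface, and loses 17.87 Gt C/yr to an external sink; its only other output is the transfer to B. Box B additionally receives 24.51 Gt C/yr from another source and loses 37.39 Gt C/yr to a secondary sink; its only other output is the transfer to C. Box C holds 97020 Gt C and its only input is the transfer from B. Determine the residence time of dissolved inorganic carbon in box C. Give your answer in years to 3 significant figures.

1800 yr

Box A: F(A→B) = (75.45 + 9.158) − 17.87 = 66.738 Gt C/yr.
Box B: F(B→C) = (66.738 + 24.51) − 37.39 = 53.858 Gt C/yr.
Box C throughput = its input = 53.858 Gt C/yr; τ = 97020 / 53.858 = 1801 yr.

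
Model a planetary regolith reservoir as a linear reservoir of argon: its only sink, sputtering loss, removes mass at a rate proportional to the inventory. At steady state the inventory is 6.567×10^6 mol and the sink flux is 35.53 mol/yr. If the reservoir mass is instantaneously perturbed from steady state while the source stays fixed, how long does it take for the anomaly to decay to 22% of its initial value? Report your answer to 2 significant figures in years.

For a linear reservoir the anomaly decays as exp(−t/τ) with τ = M/F = 6.567×10^6/35.53 = 184800 yr.
exp(−t/τ) = 0.22 ⇒ t = −τ ln(0.22) = 184800 × 1.514 = 279900 yr.

280000 yr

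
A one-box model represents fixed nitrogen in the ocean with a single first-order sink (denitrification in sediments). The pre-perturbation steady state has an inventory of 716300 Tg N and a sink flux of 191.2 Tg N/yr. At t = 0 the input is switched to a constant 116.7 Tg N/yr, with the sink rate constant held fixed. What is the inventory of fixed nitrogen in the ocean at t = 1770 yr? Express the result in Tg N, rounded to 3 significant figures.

611000 Tg N

τ = M₀/F₀ = 716300/191.2 = 3746 yr; rate constant k = 1/τ.
New steady state M_∞ = F₁/k = F₁·τ = 116.7 × 3746 = 437200 Tg N.
M(t) = M_∞ + (M₀ − M_∞)·e^(−t/τ); t/τ = 1770/3746 = 0.4725, so e^(−t/τ) = 0.6235.
M(t) = 437200 + 279100 × 0.6235 = 611210 Tg N.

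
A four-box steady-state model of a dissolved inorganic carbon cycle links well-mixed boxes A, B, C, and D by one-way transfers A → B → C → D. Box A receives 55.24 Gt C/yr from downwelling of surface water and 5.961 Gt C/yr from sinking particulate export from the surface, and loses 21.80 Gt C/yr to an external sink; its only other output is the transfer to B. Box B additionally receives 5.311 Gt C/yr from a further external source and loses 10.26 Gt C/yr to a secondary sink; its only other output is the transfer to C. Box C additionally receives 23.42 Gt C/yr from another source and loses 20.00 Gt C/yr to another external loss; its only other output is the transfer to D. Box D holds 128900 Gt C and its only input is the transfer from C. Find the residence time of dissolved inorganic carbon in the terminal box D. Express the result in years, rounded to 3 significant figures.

3400 yr

Box A: F(A→B) = (55.24 + 5.961) − 21.80 = 39.401 Gt C/yr.
Box B: F(B→C) = (39.401 + 5.311) − 10.26 = 34.452 Gt C/yr.
Box C: F(C→D) = (34.452 + 23.42) − 20.00 = 37.872 Gt C/yr.
Box D throughput = its input = 37.872 Gt C/yr; τ = 128900 / 37.872 = 3404 yr.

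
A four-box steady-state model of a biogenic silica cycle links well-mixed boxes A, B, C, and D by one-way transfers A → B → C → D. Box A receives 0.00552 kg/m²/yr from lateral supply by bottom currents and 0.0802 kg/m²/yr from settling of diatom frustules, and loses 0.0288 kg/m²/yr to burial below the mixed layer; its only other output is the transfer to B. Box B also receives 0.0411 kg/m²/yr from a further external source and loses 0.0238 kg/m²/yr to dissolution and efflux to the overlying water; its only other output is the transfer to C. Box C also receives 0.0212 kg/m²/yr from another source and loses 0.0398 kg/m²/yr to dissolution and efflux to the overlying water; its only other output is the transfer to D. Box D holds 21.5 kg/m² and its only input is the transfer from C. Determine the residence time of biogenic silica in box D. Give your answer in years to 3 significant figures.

Box A: F(A→B) = (0.00552 + 0.0802) − 0.0288 = 0.056920 kg/m²/yr.
Box B: F(B→C) = (0.056920 + 0.0411) − 0.0238 = 0.074220 kg/m²/yr.
Box C: F(C→D) = (0.074220 + 0.0212) − 0.0398 = 0.055620 kg/m²/yr.
Box D throughput = its input = 0.055620 kg/m²/yr; τ = 21.5 / 0.055620 = 386.6 yr.

387 yr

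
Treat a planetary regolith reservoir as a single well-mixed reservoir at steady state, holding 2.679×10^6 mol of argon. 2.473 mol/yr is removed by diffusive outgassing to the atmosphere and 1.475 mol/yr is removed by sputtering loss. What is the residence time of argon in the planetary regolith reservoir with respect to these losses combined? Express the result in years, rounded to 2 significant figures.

Total removal = 2.473 + 1.475 = 3.9480 mol/yr.
τ = M / ΣF_out = 2.679×10^6 / 3.9480 = 678600 yr.

680000 yr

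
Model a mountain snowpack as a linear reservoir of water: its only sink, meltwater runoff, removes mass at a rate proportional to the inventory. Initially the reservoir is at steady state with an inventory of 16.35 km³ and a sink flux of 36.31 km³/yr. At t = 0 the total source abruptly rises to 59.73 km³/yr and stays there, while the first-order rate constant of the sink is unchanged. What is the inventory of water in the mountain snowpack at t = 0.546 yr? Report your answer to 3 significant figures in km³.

23.8 km³

The sink rate constant is k = F₀/M₀ = 36.31/16.35 = 2.221 yr⁻¹.
Solving dM/dt = F₁ − kM with M(0) = M₀ gives M(t) = F₁/k + (M₀ − F₁/k)·e^(−kt).
F₁/k = 59.73/2.221 = 26.896 km³; kt = 2.221 × 0.546 = 1.213, e^(−kt) = 0.2974.
M(0.546) = 26.896 + (16.35 − 26.896) × 0.2974 = 26.896 − 3.137 = 23.759 km³.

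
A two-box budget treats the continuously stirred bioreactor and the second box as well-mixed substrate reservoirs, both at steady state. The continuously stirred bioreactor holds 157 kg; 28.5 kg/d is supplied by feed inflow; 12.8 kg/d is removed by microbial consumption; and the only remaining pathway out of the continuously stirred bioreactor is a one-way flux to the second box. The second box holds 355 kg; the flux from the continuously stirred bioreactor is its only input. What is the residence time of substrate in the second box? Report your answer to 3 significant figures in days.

Balance the continuously stirred bioreactor: ΣF_in = 28.500 kg/d.
Flux to the second box = ΣF_in − (12.8) = 15.700 kg/d.
At steady state the output of the second box equals its input, 15.700 kg/d.
τ = M / F = 355 / 15.700 = 22.61 d.

22.6 d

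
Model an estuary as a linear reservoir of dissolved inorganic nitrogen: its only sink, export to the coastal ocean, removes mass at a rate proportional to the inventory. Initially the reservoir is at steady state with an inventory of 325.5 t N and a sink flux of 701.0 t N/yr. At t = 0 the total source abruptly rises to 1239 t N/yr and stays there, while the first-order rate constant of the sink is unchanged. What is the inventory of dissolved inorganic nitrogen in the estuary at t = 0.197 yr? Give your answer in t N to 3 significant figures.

412 t N

τ = M₀/F₀ = 325.5/701.0 = 0.4643 yr; rate constant k = 1/τ.
New steady state M_∞ = F₁/k = F₁·τ = 1239 × 0.4643 = 575.31 t N.
M(t) = M_∞ + (M₀ − M_∞)·e^(−t/τ); t/τ = 0.197/0.4643 = 0.4243, so e^(−t/τ) = 0.6543.
M(t) = 575.31 − 249.8 × 0.6543 = 411.87 t N.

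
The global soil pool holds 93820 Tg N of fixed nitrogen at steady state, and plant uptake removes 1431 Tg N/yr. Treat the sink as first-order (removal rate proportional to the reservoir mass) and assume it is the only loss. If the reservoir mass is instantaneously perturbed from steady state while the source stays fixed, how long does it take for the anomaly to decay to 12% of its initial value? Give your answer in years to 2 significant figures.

For a linear reservoir the anomaly decays as exp(−t/τ) with τ = M/F = 93820/1431 = 65.56 yr.
exp(−t/τ) = 0.12 ⇒ t = −τ ln(0.12) = 65.56 × 2.120 = 139.0 yr.

140 yr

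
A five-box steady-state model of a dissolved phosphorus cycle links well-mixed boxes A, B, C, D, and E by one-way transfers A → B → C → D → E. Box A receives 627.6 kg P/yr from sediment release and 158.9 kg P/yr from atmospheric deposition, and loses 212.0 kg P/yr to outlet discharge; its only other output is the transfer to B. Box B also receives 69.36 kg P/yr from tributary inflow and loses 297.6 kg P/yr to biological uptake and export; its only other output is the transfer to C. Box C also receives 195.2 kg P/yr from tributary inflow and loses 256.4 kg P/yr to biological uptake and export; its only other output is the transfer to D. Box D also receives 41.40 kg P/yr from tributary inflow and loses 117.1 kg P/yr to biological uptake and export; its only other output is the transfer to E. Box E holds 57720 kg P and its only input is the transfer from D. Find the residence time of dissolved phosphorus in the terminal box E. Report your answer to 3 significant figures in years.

276 yr

Box A: F(A→B) = (627.6 + 158.9) − 212.0 = 574.50 kg P/yr.
Box B: F(B→C) = (574.50 + 69.36) − 297.6 = 346.26 kg P/yr.
Box C: F(C→D) = (346.26 + 195.2) − 256.4 = 285.06 kg P/yr.
Box D: F(D→E) = (285.06 + 41.40) − 117.1 = 209.36 kg P/yr.
Box E throughput = its input = 209.36 kg P/yr; τ = 57720 / 209.36 = 275.7 yr.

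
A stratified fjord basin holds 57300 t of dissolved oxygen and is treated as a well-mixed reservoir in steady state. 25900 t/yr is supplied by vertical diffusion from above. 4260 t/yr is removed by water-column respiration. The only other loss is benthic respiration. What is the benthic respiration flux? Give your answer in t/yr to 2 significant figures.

At steady state ΣF_in = ΣF_out.
ΣF_in = 25900 t/yr.
Benthic respiration flux = ΣF_in − (4260) = 25900 − 4260 = 21640 t/yr.

22000 t/yr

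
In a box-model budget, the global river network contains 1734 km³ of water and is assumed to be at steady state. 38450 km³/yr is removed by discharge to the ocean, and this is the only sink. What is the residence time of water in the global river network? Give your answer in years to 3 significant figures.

0.0451 yr

τ = M / F = 1734 / 38450 = 0.04510 yr.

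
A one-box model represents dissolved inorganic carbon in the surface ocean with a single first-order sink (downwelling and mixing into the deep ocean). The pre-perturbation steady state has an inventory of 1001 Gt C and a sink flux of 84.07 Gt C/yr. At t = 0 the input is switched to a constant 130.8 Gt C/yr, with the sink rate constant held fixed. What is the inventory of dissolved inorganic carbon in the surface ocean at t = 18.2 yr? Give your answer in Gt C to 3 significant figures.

The sink rate constant is k = F₀/M₀ = 84.07/1001 = 0.08399 yr⁻¹.
Solving dM/dt = F₁ − kM with M(0) = M₀ gives M(t) = F₁/k + (M₀ − F₁/k)·e^(−kt).
F₁/k = 130.8/0.08399 = 1557.4 Gt C; kt = 0.08399 × 18.2 = 1.529, e^(−kt) = 0.2169.
M(18.2) = 1557.4 + (1001 − 1557.4) × 0.2169 = 1557.4 − 120.7 = 1436.7 Gt C.

1440 Gt C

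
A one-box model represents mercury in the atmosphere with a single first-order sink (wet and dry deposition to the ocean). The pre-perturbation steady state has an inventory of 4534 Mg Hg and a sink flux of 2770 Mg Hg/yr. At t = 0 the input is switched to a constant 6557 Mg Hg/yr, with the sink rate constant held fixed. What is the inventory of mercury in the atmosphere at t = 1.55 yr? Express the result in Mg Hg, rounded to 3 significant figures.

8330 Mg Hg

The sink rate constant is k = F₀/M₀ = 2770/4534 = 0.6109 yr⁻¹.
Solving dM/dt = F₁ − kM with M(0) = M₀ gives M(t) = F₁/k + (M₀ − F₁/k)·e^(−kt).
F₁/k = 6557/0.6109 = 10733 Mg Hg; kt = 0.6109 × 1.55 = 0.9470, e^(−kt) = 0.3879.
M(1.55) = 10733 + (4534 − 10733) × 0.3879 = 10733 − 2405 = 8328.1 Mg Hg.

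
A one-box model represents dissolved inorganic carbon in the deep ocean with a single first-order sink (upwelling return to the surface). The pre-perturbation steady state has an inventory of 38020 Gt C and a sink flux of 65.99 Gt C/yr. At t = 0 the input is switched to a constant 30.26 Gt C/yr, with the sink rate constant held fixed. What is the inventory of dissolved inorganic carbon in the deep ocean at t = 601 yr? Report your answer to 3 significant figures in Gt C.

Residence time τ = M₀/F₀ = 576.1 yr. The eventual steady state is M_∞ = M₀·(F₁/F₀) = 38020 × 30.26/65.99 = 17434 Gt C.
The anomaly ΔM(t) = M(t) − M_∞ decays as ΔM₀·e^(−t/τ) with ΔM₀ = 38020 − 17434 = 20590 Gt C.
At t = 601 yr, e^(−t/τ) = e^(−1.043) = 0.3523, so ΔM = 7253 Gt C and M = 17434 + 7253 = 24688 Gt C.

24700 Gt C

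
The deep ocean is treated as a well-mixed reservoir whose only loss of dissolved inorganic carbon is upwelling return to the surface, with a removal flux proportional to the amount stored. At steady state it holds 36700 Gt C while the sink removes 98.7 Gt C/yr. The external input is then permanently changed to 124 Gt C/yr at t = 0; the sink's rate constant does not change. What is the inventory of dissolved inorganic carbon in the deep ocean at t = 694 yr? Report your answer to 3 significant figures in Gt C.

44700 Gt C

The sink rate constant is k = F₀/M₀ = 98.7/36700 = 0.002689 yr⁻¹.
Solving dM/dt = F₁ − kM with M(0) = M₀ gives M(t) = F₁/k + (M₀ − F₁/k)·e^(−kt).
F₁/k = 124/0.002689 = 46107 Gt C; kt = 0.002689 × 694 = 1.866, e^(−kt) = 0.1547.
M(694) = 46107 + (36700 − 46107) × 0.1547 = 46107 − 1455 = 44652 Gt C.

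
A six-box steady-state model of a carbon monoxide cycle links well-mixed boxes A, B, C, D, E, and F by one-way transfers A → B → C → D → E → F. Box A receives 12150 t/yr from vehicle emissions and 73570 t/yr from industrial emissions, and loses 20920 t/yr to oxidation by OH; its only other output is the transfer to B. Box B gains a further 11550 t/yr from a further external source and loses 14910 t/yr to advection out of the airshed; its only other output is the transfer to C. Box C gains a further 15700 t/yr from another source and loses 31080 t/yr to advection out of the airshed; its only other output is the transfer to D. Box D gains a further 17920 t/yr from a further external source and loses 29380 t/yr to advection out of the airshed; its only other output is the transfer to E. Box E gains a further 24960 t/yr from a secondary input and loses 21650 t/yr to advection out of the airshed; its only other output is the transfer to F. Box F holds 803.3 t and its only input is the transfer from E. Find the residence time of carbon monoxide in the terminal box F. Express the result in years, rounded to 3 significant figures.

0.0212 yr

Box A: F(A→B) = (12150 + 73570) − 20920 = 64800 t/yr.
Box B: F(B→C) = (64800 + 11550) − 14910 = 61440 t/yr.
Box C: F(C→D) = (61440 + 15700) − 31080 = 46060 t/yr.
Box D: F(D→E) = (46060 + 17920) − 29380 = 34600 t/yr.
Box E: F(E→F) = (34600 + 24960) − 21650 = 37910 t/yr.
Box F throughput = its input = 37910 t/yr; τ = 803.3 / 37910 = 0.02119 yr.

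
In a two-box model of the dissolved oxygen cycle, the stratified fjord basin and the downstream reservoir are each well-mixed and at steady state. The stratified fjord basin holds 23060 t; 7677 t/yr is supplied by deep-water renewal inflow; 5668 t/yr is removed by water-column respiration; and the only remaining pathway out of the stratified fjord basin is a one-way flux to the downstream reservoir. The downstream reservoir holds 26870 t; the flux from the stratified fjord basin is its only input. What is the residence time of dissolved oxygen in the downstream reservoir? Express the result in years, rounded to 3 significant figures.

Balance the stratified fjord basin: ΣF_in = 7677.0 t/yr.
Flux to the downstream reservoir = ΣF_in − (5668) = 2009.0 t/yr.
At steady state the output of the downstream reservoir equals its input, 2009.0 t/yr.
τ = M / F = 26870 / 2009.0 = 13.37 yr.

13.4 yr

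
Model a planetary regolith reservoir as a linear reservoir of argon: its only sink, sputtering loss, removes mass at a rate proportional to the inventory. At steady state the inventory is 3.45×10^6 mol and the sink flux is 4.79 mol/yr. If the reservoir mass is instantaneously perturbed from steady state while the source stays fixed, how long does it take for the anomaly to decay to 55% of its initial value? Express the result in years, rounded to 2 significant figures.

For a linear reservoir the anomaly decays as exp(−t/τ) with τ = M/F = 3.45×10^6/4.79 = 720300 yr.
exp(−t/τ) = 0.55 ⇒ t = −τ ln(0.55) = 720300 × 0.5978 = 430600 yr.

430000 yr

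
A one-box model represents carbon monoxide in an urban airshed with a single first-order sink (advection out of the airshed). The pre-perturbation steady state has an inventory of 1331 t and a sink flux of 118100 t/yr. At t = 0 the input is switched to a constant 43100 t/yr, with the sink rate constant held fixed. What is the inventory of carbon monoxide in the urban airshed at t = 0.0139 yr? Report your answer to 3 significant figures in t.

Residence time τ = M₀/F₀ = 0.01127 yr. The eventual steady state is M_∞ = M₀·(F₁/F₀) = 1331 × 43100/118100 = 485.74 t.
The anomaly ΔM(t) = M(t) − M_∞ decays as ΔM₀·e^(−t/τ) with ΔM₀ = 1331 − 485.74 = 845.3 t.
At t = 0.0139 yr, e^(−t/τ) = e^(−1.233) = 0.2913, so ΔM = 246.2 t and M = 485.74 + 246.2 = 731.98 t.

732 t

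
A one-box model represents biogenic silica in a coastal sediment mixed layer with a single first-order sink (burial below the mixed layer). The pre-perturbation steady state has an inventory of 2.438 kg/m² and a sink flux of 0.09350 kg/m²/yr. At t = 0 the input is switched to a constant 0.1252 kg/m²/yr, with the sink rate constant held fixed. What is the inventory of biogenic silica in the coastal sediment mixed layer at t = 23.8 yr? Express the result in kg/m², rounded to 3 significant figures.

2.93 kg/m²

τ = M₀/F₀ = 2.438/0.09350 = 26.07 yr; rate constant k = 1/τ.
New steady state M_∞ = F₁/k = F₁·τ = 0.1252 × 26.07 = 3.2646 kg/m².
M(t) = M_∞ + (M₀ − M_∞)·e^(−t/τ); t/τ = 23.8/26.07 = 0.9128, so e^(−t/τ) = 0.4014.
M(t) = 3.2646 − 0.8266 × 0.4014 = 2.9328 kg/m².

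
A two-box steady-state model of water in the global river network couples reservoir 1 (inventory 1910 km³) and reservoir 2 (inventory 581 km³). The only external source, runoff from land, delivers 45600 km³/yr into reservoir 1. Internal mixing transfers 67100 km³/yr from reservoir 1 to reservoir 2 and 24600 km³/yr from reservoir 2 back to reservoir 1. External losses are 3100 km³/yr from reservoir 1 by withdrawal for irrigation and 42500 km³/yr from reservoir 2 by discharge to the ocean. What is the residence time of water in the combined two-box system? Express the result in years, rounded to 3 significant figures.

Treat the two boxes together as one reservoir: the mixing fluxes between them are internal recycling, so τ = ΣM / Σ(external losses).
M_total = 1910 + 581 = 2491.0 km³.
ΣF_external_out = 3100 + 42500 = 45600 km³/yr.
τ = M_total / ΣF_ext = 2491.0 / 45600 = 0.05463 yr.

0.0546 yr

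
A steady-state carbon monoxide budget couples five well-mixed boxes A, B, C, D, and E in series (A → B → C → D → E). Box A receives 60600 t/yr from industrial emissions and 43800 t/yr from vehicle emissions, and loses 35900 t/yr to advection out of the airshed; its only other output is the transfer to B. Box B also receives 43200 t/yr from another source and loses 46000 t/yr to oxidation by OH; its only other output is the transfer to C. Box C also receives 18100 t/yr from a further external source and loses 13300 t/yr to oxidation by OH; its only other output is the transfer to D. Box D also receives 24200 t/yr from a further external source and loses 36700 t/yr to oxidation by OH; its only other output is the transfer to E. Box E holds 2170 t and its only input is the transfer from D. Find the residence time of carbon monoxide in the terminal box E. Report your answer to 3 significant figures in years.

0.0374 yr

Box A: F(A→B) = (60600 + 43800) − 35900 = 68500 t/yr.
Box B: F(B→C) = (68500 + 43200) − 46000 = 65700 t/yr.
Box C: F(C→D) = (65700 + 18100) − 13300 = 70500 t/yr.
Box D: F(D→E) = (70500 + 24200) − 36700 = 58000 t/yr.
Box E throughput = its input = 58000 t/yr; τ = 2170 / 58000 = 0.03741 yr.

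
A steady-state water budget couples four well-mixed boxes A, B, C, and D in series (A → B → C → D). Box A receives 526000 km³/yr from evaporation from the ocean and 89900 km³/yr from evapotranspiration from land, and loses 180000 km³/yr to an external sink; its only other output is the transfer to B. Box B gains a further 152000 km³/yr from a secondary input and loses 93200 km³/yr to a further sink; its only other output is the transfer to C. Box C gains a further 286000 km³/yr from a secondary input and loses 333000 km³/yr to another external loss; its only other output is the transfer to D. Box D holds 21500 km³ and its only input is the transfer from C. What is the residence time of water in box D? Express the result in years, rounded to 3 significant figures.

0.0480 yr

Box A: F(A→B) = (526000 + 89900) − 180000 = 435900 km³/yr.
Box B: F(B→C) = (435900 + 152000) − 93200 = 494700 km³/yr.
Box C: F(C→D) = (494700 + 286000) − 333000 = 447700 km³/yr.
Box D throughput = its input = 447700 km³/yr; τ = 21500 / 447700 = 0.04802 yr.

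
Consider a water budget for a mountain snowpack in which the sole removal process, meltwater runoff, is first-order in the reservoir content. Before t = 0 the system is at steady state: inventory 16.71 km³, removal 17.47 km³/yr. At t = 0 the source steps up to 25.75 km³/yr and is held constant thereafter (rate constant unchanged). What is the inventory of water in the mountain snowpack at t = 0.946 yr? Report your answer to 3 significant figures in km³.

21.7 km³

τ = M₀/F₀ = 16.71/17.47 = 0.9565 yr; rate constant k = 1/τ.
New steady state M_∞ = F₁/k = F₁·τ = 25.75 × 0.9565 = 24.630 km³.
M(t) = M_∞ + (M₀ − M_∞)·e^(−t/τ); t/τ = 0.946/0.9565 = 0.9890, so e^(−t/τ) = 0.3719.
M(t) = 24.630 − 7.920 × 0.3719 = 21.684 km³.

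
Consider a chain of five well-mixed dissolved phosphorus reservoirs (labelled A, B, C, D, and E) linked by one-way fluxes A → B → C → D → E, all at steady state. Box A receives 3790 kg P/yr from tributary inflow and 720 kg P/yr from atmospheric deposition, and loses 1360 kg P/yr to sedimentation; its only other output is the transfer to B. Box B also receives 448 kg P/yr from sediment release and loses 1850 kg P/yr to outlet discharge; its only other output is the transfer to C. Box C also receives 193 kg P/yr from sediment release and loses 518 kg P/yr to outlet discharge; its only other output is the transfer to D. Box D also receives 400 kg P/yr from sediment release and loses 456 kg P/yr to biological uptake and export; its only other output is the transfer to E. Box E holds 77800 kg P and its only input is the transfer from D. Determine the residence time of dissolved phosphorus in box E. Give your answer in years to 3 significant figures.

Box A: F(A→B) = (3790 + 720) − 1360 = 3150.0 kg P/yr.
Box B: F(B→C) = (3150.0 + 448) − 1850 = 1748.0 kg P/yr.
Box C: F(C→D) = (1748.0 + 193) − 518 = 1423.0 kg P/yr.
Box D: F(D→E) = (1423.0 + 400) − 456 = 1367.0 kg P/yr.
Box E throughput = its input = 1367.0 kg P/yr; τ = 77800 / 1367.0 = 56.91 yr.

56.9 yr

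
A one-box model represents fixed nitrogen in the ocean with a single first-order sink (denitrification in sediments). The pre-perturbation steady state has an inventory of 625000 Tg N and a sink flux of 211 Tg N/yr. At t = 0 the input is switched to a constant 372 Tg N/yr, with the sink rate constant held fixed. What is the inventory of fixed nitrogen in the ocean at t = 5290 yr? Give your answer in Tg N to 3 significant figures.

1.02×10^6 Tg N

τ = M₀/F₀ = 625000/211 = 2962 yr; rate constant k = 1/τ.
New steady state M_∞ = F₁/k = F₁·τ = 372 × 2962 = 1.1019×10^6 Tg N.
M(t) = M_∞ + (M₀ − M_∞)·e^(−t/τ); t/τ = 5290/2962 = 1.786, so e^(−t/τ) = 0.1676.
M(t) = 1.1019×10^6 − 476900 × 0.1676 = 1.0219×10^6 Tg N.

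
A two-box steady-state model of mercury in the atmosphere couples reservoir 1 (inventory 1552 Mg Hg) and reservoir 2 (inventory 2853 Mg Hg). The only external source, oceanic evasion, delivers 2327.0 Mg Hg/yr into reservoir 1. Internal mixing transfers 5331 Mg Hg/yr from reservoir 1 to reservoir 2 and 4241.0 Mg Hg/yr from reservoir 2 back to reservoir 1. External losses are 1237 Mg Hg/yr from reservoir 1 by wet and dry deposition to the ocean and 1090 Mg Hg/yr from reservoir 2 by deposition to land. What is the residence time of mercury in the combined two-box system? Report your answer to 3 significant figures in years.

For the system as a whole, the A↔B exchange is internal and contributes nothing to the throughput; only the external sinks remove mass.
M_total = 1552 + 2853 = 4405.0 Mg Hg.
ΣF_external_out = 1237 + 1090 = 2327.0 Mg Hg/yr.
τ = M_total / ΣF_ext = 4405.0 / 2327.0 = 1.893 yr.

1.89 yr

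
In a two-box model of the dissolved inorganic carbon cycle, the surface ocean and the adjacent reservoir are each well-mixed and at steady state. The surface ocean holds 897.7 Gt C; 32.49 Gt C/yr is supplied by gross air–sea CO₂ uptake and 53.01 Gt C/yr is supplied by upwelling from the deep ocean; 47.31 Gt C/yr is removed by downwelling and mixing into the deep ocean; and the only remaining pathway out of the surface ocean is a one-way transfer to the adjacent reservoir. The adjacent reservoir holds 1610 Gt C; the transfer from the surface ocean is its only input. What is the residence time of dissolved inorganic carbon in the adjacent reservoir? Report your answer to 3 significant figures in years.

Balance the surface ocean: ΣF_in = 32.49 + 53.01 = 85.500 Gt C/yr.
Transfer to the adjacent reservoir = ΣF_in − (47.31) = 38.190 Gt C/yr.
At steady state the output of the adjacent reservoir equals its input, 38.190 Gt C/yr.
τ = M / F = 1610 / 38.190 = 42.16 yr.

42.2 yr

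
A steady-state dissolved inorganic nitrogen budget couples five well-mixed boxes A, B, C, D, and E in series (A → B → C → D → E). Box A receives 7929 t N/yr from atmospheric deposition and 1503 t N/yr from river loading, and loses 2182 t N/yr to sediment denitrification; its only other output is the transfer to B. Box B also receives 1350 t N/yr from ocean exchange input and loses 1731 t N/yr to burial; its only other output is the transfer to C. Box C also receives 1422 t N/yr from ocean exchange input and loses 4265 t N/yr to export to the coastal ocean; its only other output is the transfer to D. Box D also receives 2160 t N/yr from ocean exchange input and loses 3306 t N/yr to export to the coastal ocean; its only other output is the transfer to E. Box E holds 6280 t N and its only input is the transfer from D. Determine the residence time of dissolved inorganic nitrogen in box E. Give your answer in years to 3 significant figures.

Box A: F(A→B) = (7929 + 1503) − 2182 = 7250.0 t N/yr.
Box B: F(B→C) = (7250.0 + 1350) − 1731 = 6869.0 t N/yr.
Box C: F(C→D) = (6869.0 + 1422) − 4265 = 4026.0 t N/yr.
Box D: F(D→E) = (4026.0 + 2160) − 3306 = 2880.0 t N/yr.
Box E throughput = its input = 2880.0 t N/yr; τ = 6280 / 2880.0 = 2.181 yr.

2.18 yr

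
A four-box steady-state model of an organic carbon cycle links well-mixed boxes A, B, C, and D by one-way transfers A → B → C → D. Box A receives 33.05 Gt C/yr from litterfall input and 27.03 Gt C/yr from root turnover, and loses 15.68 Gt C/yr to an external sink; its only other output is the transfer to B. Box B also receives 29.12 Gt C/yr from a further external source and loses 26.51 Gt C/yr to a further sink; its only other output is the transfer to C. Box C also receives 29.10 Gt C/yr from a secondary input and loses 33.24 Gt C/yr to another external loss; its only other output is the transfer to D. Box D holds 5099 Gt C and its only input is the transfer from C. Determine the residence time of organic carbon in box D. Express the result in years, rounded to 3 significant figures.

119 yr

Box A: F(A→B) = (33.05 + 27.03) − 15.68 = 44.400 Gt C/yr.
Box B: F(B→C) = (44.400 + 29.12) − 26.51 = 47.010 Gt C/yr.
Box C: F(C→D) = (47.010 + 29.10) − 33.24 = 42.870 Gt C/yr.
Box D throughput = its input = 42.870 Gt C/yr; τ = 5099 / 42.870 = 118.9 yr.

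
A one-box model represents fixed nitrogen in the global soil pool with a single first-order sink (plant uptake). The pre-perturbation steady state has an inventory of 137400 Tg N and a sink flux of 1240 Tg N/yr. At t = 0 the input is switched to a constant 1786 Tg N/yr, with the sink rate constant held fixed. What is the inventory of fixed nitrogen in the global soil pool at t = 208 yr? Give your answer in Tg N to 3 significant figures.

The sink rate constant is k = F₀/M₀ = 1240/137400 = 0.009025 yr⁻¹.
Solving dM/dt = F₁ − kM with M(0) = M₀ gives M(t) = F₁/k + (M₀ − F₁/k)·e^(−kt).
F₁/k = 1786/0.009025 = 197900 Tg N; kt = 0.009025 × 208 = 1.877, e^(−kt) = 0.1530.
M(208) = 197900 + (137400 − 197900) × 0.1530 = 197900 − 9258 = 188640 Tg N.

189000 Tg N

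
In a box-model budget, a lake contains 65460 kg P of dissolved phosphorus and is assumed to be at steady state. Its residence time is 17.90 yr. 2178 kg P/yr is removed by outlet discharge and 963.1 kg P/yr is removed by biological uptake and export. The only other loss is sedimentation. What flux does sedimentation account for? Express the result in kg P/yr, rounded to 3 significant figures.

Total removal F = M/τ = 65460 / 17.90 = 3657 kg P/yr.
Sedimentation = F − (2178 + 963.1) = 3657 − 3141 = 515.9 kg P/yr.

516 kg P/yr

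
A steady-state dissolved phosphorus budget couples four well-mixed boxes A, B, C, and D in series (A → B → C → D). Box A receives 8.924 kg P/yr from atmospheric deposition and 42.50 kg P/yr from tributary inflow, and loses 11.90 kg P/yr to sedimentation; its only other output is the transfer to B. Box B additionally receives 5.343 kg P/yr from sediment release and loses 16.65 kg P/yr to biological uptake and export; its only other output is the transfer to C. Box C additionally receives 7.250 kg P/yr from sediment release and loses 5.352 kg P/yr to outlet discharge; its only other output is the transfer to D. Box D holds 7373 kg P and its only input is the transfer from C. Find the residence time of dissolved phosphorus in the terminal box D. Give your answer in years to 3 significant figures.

245 yr

Box A: F(A→B) = (8.924 + 42.50) − 11.90 = 39.524 kg P/yr.
Box B: F(B→C) = (39.524 + 5.343) − 16.65 = 28.217 kg P/yr.
Box C: F(C→D) = (28.217 + 7.250) − 5.352 = 30.115 kg P/yr.
Box D throughput = its input = 30.115 kg P/yr; τ = 7373 / 30.115 = 244.8 yr.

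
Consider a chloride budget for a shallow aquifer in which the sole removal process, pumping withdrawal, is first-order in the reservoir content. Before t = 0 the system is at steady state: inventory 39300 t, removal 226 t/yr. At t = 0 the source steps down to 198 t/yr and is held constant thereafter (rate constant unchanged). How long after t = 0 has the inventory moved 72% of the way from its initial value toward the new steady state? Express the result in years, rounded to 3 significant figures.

221 yr

τ = M₀/F₀ = 39300/226 = 173.9 yr.
The remaining gap fraction is e^(−t/τ); 72% covered ⇒ e^(−t/τ) = 0.280.
t = −τ ln(0.280) = 173.9 × 1.273 = 221.4 yr.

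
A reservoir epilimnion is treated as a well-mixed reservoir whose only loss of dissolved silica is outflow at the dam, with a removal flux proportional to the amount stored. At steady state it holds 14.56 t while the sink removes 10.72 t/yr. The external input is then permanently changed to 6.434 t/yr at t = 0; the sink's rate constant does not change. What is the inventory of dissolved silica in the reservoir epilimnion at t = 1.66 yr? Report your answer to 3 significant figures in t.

τ = M₀/F₀ = 14.56/10.72 = 1.358 yr; rate constant k = 1/τ.
New steady state M_∞ = F₁/k = F₁·τ = 6.434 × 1.358 = 8.7387 t.
M(t) = M_∞ + (M₀ − M_∞)·e^(−t/τ); t/τ = 1.66/1.358 = 1.222, so e^(−t/τ) = 0.2946.
M(t) = 8.7387 + 5.821 × 0.2946 = 10.454 t.

10.5 t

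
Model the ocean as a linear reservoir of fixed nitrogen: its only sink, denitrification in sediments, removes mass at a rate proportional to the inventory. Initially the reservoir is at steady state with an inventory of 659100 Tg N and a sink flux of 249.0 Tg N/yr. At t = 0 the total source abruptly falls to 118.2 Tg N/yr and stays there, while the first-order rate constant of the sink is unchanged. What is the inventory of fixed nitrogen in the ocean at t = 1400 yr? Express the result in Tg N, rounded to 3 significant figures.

τ = M₀/F₀ = 659100/249.0 = 2647 yr; rate constant k = 1/τ.
New steady state M_∞ = F₁/k = F₁·τ = 118.2 × 2647 = 312870 Tg N.
M(t) = M_∞ + (M₀ − M_∞)·e^(−t/τ); t/τ = 1400/2647 = 0.5289, so e^(−t/τ) = 0.5893.
M(t) = 312870 + 346200 × 0.5893 = 516890 Tg N.

517000 Tg N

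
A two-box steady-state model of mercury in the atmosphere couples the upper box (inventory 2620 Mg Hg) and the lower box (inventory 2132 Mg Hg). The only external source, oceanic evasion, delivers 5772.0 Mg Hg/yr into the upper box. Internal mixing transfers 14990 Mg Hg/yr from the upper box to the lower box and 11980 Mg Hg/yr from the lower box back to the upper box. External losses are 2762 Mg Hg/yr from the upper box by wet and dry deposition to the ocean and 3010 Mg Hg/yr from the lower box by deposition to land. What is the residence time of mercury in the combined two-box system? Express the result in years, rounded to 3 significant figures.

0.823 yr

For the system as a whole, the A↔B exchange is internal and contributes nothing to the throughput; only the external sinks remove mass.
M_total = 2620 + 2132 = 4752.0 Mg Hg.
ΣF_external_out = 2762 + 3010 = 5772.0 Mg Hg/yr.
τ = M_total / ΣF_ext = 4752.0 / 5772.0 = 0.8233 yr.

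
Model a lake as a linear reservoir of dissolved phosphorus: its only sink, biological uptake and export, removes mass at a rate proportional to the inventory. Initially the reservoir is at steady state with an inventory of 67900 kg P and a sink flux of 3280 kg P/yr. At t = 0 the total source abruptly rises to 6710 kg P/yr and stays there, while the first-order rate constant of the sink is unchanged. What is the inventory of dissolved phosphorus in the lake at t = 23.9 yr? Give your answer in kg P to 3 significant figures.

The sink rate constant is k = F₀/M₀ = 3280/67900 = 0.04831 yr⁻¹.
Solving dM/dt = F₁ − kM with M(0) = M₀ gives M(t) = F₁/k + (M₀ − F₁/k)·e^(−kt).
F₁/k = 6710/0.04831 = 138910 kg P; kt = 0.04831 × 23.9 = 1.155, e^(−kt) = 0.3152.
M(23.9) = 138910 + (67900 − 138910) × 0.3152 = 138910 − 22380 = 116520 kg P.

117000 kg P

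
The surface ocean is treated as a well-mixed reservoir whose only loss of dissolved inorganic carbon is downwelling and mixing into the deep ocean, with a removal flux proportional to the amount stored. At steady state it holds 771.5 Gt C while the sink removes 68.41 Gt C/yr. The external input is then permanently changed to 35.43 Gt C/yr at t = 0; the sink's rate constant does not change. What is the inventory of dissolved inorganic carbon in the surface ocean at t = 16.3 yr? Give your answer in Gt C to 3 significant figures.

The sink rate constant is k = F₀/M₀ = 68.41/771.5 = 0.08867 yr⁻¹.
Solving dM/dt = F₁ − kM with M(0) = M₀ gives M(t) = F₁/k + (M₀ − F₁/k)·e^(−kt).
F₁/k = 35.43/0.08867 = 399.57 Gt C; kt = 0.08867 × 16.3 = 1.445, e^(−kt) = 0.2357.
M(16.3) = 399.57 + (771.5 − 399.57) × 0.2357 = 399.57 + 87.65 = 487.22 Gt C.

487 Gt C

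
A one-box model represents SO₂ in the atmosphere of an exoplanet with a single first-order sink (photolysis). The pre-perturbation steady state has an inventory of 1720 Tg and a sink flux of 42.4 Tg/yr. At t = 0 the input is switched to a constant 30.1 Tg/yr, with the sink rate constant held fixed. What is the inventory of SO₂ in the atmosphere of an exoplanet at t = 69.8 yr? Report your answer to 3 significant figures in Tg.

1310 Tg

Residence time τ = M₀/F₀ = 40.57 yr. The eventual steady state is M_∞ = M₀·(F₁/F₀) = 1720 × 30.1/42.4 = 1221.0 Tg.
The anomaly ΔM(t) = M(t) − M_∞ decays as ΔM₀·e^(−t/τ) with ΔM₀ = 1720 − 1221.0 = 499.0 Tg.
At t = 69.8 yr, e^(−t/τ) = e^(−1.721) = 0.1789, so ΔM = 89.29 Tg and M = 1221.0 + 89.29 = 1310.3 Tg.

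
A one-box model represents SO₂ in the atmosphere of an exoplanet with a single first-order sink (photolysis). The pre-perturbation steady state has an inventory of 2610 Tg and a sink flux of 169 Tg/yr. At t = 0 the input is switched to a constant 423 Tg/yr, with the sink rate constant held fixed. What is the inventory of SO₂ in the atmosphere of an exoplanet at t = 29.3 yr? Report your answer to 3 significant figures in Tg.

Residence time τ = M₀/F₀ = 15.44 yr. The eventual steady state is M_∞ = M₀·(F₁/F₀) = 2610 × 423/169 = 6532.7 Tg.
The anomaly ΔM(t) = M(t) − M_∞ decays as ΔM₀·e^(−t/τ) with ΔM₀ = 2610 − 6532.7 = −3923 Tg.
At t = 29.3 yr, e^(−t/τ) = e^(−1.897) = 0.1500, so ΔM = −588.4 Tg and M = 6532.7 − 588.4 = 5944.4 Tg.

5940 Tg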